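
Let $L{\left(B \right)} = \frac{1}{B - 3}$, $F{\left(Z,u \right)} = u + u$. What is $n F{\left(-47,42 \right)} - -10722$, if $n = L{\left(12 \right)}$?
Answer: $\frac{32194}{3} \approx 10731.0$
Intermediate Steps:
$F{\left(Z,u \right)} = 2 u$
$L{\left(B \right)} = \frac{1}{-3 + B}$
$n = \frac{1}{9}$ ($n = \frac{1}{-3 + 12} = \frac{1}{9} \approx 0.11111$)
$n F{\left(-47,42 \right)} - -10722 = \frac{2 \cdot 42}{9} - -10722 = \frac{1}{9} \cdot 84 + 10722 = \frac{28}{3} + 10722 = \frac{32194}{3}$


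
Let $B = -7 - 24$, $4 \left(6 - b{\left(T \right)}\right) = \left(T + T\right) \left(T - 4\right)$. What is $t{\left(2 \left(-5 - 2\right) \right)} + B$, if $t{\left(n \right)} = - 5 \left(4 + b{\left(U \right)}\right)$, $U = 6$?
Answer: $-51$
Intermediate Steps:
$b{\left(T \right)} = 6 - \frac{T \left(-4 + T\right)}{2}$ ($b{\left(T \right)} = 6 - \frac{\left(T + T\right) \left(T - 4\right)}{4} = 6 - \frac{2 T \left(-4 + T\right)}{4} = 6 - \frac{T \left(-4 + T\right)}{2}$)
$t{\left(n \right)} = -20$ ($t{\left(n \right)} = - 5 \left(4 + \left(6 + 2 \cdot 6 - \frac{6^{2}}{2}\right)\right) = - 5 \left(4 + \left(6 + 12 - 18\right)\right) = - 5 \left(4 + 0\right) = \left(-5\right) 4 = -20$)
$B = -31$ ($B = -7 - 24 = -31$)
$t{\left(2 \left(-5 - 2\right) \right)} + B = -20 - 31 = -51$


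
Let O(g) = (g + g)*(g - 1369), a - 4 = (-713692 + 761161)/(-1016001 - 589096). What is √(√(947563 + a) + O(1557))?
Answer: √(1508269759270169688 + 1605097*√2441251257835098410)/1605097 ≈ 765.77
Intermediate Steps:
a = 6372919/1605097 (a = 4 + (-713692 + 761161)/(-1016001 - 589096) = 4 + 47469/(-1605097) = 4 + 47469*(-1/1605097) = 4 - 47469/1605097 = 6372919/1605097 ≈ 3.9704)
O(g) = 2*g*(-1369 + g) (O(g) = (2*g)*(-1369 + g) = 2*g*(-1369 + g))
√(√(947563 + a) + O(1557)) = √(√(947563 + 6372919/1605097) + 2*1557*(-1369 + 1557)) = √(√(1520936901530/1605097) + 2*1557*188) = √(√2441251257835098410/1605097 + 585432) = √(585432 + √2441251257835098410/1605097)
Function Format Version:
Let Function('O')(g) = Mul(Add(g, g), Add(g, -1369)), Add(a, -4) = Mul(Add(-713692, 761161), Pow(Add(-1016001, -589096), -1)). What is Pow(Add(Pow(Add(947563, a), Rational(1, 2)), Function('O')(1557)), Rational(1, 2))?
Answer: Mul(Rational(1, 1605097), Pow(Add(1508269759270169688, Mul(1605097, Pow(2441251257835098410, Rational(1, 2)))), Rational(1, 2))) ≈ 765.77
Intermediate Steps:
a = Rational(6372919, 1605097) (a = Add(4, Mul(Add(-713692, 761161), Pow(Add(-1016001, -589096), -1))) = Add(4, Mul(47469, Pow(-1605097, -1))) = Add(4, Mul(47469, Rational(-1, 1605097))) = Add(4, Rational(-47469, 1605097)) = Rational(6372919, 1605097) ≈ 3.9704)
Function('O')(g) = Mul(2, g, Add(-1369, g)) (Function('O')(g) = Mul(Mul(2, g), Add(-1369, g)) = Mul(2, g, Add(-1369, g)))
Pow(Add(Pow(Add(947563, a), Rational(1, 2)), Function('O')(1557)), Rational(1, 2)) = Pow(Add(Pow(Add(947563, Rational(6372919, 1605097)), Rational(1, 2)), Mul(2, 1557, Add(-1369, 1557))), Rational(1, 2)) = Pow(Add(Pow(Rational(1520936901530, 1605097), Rational(1, 2)), Mul(2, 1557, 188)), Rational(1, 2)) = Pow(Add(Mul(Rational(1, 1605097), Pow(2441251257835098410, Rational(1, 2))), 585432), Rational(1, 2)) = Pow(Add(585432, Mul(Rational(1, 1605097), Pow(2441251257835098410, Rational(1, 2)))), Rational(1, 2))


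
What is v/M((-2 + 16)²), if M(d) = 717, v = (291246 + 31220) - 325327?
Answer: -2861/717 ≈ -3.9902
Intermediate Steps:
v = -2861 (v = 322466 - 325327 = -2861)
v/M((-2 + 16)²) = -2861/717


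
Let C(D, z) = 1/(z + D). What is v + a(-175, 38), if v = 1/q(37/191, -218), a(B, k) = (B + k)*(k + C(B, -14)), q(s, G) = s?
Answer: -36364390/6993 ≈ -5200.1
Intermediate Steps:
C(D, z) = 1/(D + z)
a(B, k) = (B + k)*(k + 1/(-14 + B)) (a(B, k) = (B + k)*(k + 1/(B - 14)) = (B + k)*(k + 1/(-14 + B)))
v = 191/37 (v = 1/(37/191) = 191/37 ≈ 5.1622)
v + a(-175, 38) = 191/37 + (-175 + 38 + 38*(-14 - 175)*(-175 + 38))/(-14 - 175) = 191/37 + (-175 + 38 + 38*(-189)*(-137))/(-189) = 191/37 - (-175 + 38 + 983934)/189 = 191/37 - 1/189*983797 = 191/37 - 983797/189 = -36364390/6993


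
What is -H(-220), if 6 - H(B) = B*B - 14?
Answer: 48380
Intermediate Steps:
H(B) = 20 - B**2 (H(B) = 6 - (B*B - 14) = 6 - (B**2 - 14) = 6 - (-14 + B**2) = 6 + (14 - B**2) = 20 - B**2)
-H(-220) = -(20 - 1*(-220)**2) = -(20 - 1*48400) = -(20 - 48400) = -1*(-48380) = 48380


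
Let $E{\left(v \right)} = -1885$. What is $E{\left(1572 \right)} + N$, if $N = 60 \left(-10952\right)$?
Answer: $-659005$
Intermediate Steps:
$N = -657120$
$E{\left(1572 \right)} + N = -1885 - 657120 = -659005$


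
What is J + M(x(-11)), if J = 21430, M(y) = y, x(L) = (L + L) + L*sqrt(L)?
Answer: 21408 - 11*I*sqrt(11) ≈ 21408.0 - 36.483*I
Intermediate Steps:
x(L) = L**(3/2) + 2*L (x(L) = 2*L + L**(3/2) = L**(3/2) + 2*L)
J + M(x(-11)) = 21430 + ((-11)**(3/2) + 2*(-11)) = 21430 + (-11*I*sqrt(11) - 22) = 21430 + (-22 - 11*I*sqrt(11)) = 21408 - 11*I*sqrt(11)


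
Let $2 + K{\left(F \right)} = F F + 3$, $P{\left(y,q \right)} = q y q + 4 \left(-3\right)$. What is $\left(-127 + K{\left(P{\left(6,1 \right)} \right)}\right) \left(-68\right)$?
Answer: $6120$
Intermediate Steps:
$P{\left(y,q \right)} = -12 + y q^{2}$ ($P{\left(y,q \right)} = y q^{2} - 12 = -12 + y q^{2}$)
$K{\left(F \right)} = 1 + F^{2}$ ($K{\left(F \right)} = -2 + \left(F F + 3\right) = -2 + \left(F^{2} + 3\right) = -2 + \left(3 + F^{2}\right) = 1 + F^{2}$)
$\left(-127 + K{\left(P{\left(6,1 \right)} \right)}\right) \left(-68\right) = \left(-127 + \left(1 + \left(-12 + 6 \cdot 1^{2}\right)^{2}\right)\right) \left(-68\right) = \left(-127 + \left(1 + \left(-12 + 6 \cdot 1\right)^{2}\right)\right) \left(-68\right) = \left(-127 + \left(1 + \left(-12 + 6\right)^{2}\right)\right) \left(-68\right) = \left(-127 + \left(1 + \left(-6\right)^{2}\right)\right) \left(-68\right) = \left(-127 + \left(1 + 36\right)\right) \left(-68\right) = \left(-127 + 37\right) \left(-68\right) = \left(-90\right) \left(-68\right) = 6120$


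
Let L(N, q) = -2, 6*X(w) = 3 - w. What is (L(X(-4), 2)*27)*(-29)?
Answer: 1566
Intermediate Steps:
X(w) = ½ - w/6 (X(w) = (3 - w)/6 = ½ - w/6)
(L(X(-4), 2)*27)*(-29) = -2*27*(-29) = -54*(-29) = 1566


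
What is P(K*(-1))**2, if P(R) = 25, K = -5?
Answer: 625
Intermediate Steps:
P(K*(-1))**2 = 25**2 = 625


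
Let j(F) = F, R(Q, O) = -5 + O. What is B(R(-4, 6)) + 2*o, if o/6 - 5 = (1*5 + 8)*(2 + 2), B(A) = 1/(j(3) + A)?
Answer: 2737/4 ≈ 684.25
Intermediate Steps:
B(A) = 1/(3 + A)
o = 342 (o = 30 + 6*((1*5 + 8)*(2 + 2)) = 30 + 6*((5 + 8)*4) = 30 + 6*(13*4) = 30 + 6*52 = 30 + 312 = 342)
B(R(-4, 6)) + 2*o = 1/(3 + (-5 + 6)) + 2*342 = 1/(3 + 1) + 684 = 1/4 + 684 = ¼ + 684 = 2737/4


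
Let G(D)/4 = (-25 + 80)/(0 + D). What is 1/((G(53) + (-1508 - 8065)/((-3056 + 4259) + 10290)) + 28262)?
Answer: 203043/5739074963 ≈ 3.5379e-5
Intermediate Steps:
G(D) = 220/D (G(D) = 4*((-25 + 80)/(0 + D)) = 4*(55/D) = 220/D)
1/((G(53) + (-1508 - 8065)/((-3056 + 4259) + 10290)) + 28262) = 1/((220/53 + (-1508 - 8065)/((-3056 + 4259) + 10290)) + 28262) = 1/((220*(1/53) - 9573/(1203 + 10290)) + 28262) = 1/((220/53 - 9573/11493) + 28262) = 1/((220/53 - 9573*1/11493) + 28262) = 1/((220/53 - 3191/3831) + 28262) = 1/(673697/203043 + 28262) = 1/(5739074963/203043) = 203043/5739074963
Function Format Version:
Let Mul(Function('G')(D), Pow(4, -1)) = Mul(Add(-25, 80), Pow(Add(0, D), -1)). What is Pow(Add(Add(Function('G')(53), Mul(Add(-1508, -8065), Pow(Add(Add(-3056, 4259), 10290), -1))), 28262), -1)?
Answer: Rational(203043, 5739074963) ≈ 3.5379e-5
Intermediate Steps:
Function('G')(D) = Mul(220, Pow(D, -1)) (Function('G')(D) = Mul(4, Mul(Add(-25, 80), Pow(Add(0, D), -1))) = Mul(4, Mul(55, Pow(D, -1))) = Mul(220, Pow(D, -1)))
Pow(Add(Add(Function('G')(53), Mul(Add(-1508, -8065), Pow(Add(Add(-3056, 4259), 10290), -1))), 28262), -1) = Pow(Add(Add(Mul(220, Pow(53, -1)), Mul(Add(-1508, -8065), Pow(Add(Add(-3056, 4259), 10290), -1))), 28262), -1) = Pow(Add(Add(Mul(220, Rational(1, 53)), Mul(-9573, Pow(Add(1203, 10290), -1))), 28262), -1) = Pow(Add(Add(Rational(220, 53), Mul(-9573, Pow(11493, -1))), 28262), -1) = Pow(Add(Add(Rational(220, 53), Mul(-9573, Rational(1, 11493))), 28262), -1) = Pow(Add(Add(Rational(220, 53), Rational(-3191, 3831)), 28262), -1) = Pow(Add(Rational(673697, 203043), 28262), -1) = Pow(Rational(5739074963, 203043), -1) = Rational(203043, 5739074963)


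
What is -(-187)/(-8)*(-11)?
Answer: 2057/8 ≈ 257.13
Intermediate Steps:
-(-187)/(-8)*(-11) = -(-187)*(-1)/8*(-11) = -17*11/8*(-11) = -187/8*(-11) = 2057/8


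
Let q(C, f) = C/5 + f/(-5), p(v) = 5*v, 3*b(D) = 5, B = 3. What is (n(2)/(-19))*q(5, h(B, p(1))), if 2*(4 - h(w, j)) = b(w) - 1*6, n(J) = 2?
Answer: 7/285 ≈ 0.024561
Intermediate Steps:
b(D) = 5/3 (b(D) = (1/3)*5 = 5/3)
h(w, j) = 37/6 (h(w, j) = 4 - (5/3 - 1*6)/2 = 4 - (5/3 - 6)/2 = 4 - 1/2*(-13/3) = 4 + 13/6 = 37/6)
q(C, f) = -f/5 + C/5 (q(C, f) = C*(1/5) + f*(-1/5) = C/5 - f/5 = -f/5 + C/5)
(n(2)/(-19))*q(5, h(B, p(1))) = (2/(-19))*(-1/5*37/6 + (1/5)*5) = (-1/19*2)*(-37/30 + 1) = -2/19*(-7/30) = 7/285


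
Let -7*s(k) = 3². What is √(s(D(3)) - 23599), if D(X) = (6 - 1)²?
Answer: I*√1156414/7 ≈ 153.62*I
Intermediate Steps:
D(X) = 25 (D(X) = 5² = 25)
s(k) = -9/7 (s(k) = -⅐*3² = -⅐*9 = -9/7)
√(s(D(3)) - 23599) = √(-9/7 - 23599) = √(-165202/7) = I*√1156414/7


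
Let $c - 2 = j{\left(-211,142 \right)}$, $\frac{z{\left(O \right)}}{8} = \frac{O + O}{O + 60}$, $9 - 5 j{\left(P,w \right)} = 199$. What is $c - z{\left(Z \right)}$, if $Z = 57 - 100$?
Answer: $\frac{76}{17} \approx 4.4706$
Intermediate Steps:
$j{\left(P,w \right)} = -38$ ($j{\left(P,w \right)} = \frac{9}{5} - \frac{199}{5} = -38$)
$Z = -43$
$z{\left(O \right)} = \frac{16 O}{60 + O}$ ($z{\left(O \right)} = 8 \frac{O + O}{O + 60} = 8 \frac{2 O}{60 + O} = \frac{16 O}{60 + O}$)
$c = -36$ ($c = 2 - 38 = -36$)
$c - z{\left(Z \right)} = -36 - 16 \left(-43\right) \frac{1}{60 - 43} = -36 - 16 \left(-43\right) \frac{1}{17} = -36 - - \frac{688}{17} = -36 + \frac{688}{17} = \frac{76}{17}$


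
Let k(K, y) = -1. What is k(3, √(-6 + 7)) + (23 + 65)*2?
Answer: 175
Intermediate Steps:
k(3, √(-6 + 7)) + (23 + 65)*2 = -1 + (23 + 65)*2 = -1 + 88*2 = -1 + 176 = 175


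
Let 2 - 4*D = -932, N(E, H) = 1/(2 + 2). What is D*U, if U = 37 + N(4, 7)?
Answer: 69583/8 ≈ 8697.9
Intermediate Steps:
N(E, H) = ¼ (N(E, H) = 1/4 = ¼)
D = 467/2 (D = ½ - ¼*(-932) = ½ + 233 = 467/2 ≈ 233.50)
U = 149/4 (U = 37 + ¼ = 149/4 ≈ 37.250)
D*U = (467/2)*(149/4) = 69583/8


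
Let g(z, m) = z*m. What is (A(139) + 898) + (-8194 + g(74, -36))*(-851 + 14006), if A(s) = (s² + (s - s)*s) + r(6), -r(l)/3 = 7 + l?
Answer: -142816810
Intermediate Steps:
r(l) = -21 - 3*l (r(l) = -3*(7 + l) = -21 - 3*l)
g(z, m) = m*z
A(s) = -39 + s² (A(s) = (s² + (s - s)*s) + (-21 - 3*6) = (s² + 0*s) + (-21 - 18) = (s² + 0) - 39 = s² - 39 = -39 + s²)
(A(139) + 898) + (-8194 + g(74, -36))*(-851 + 14006) = ((-39 + 139²) + 898) + (-8194 - 36*74)*(-851 + 14006) = ((-39 + 19321) + 898) + (-8194 - 2664)*13155 = (19282 + 898) - 10858*13155 = 20180 - 142836990 = -142816810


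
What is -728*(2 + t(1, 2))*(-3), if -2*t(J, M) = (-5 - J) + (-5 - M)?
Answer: 18564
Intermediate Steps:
t(J, M) = 5 + J/2 + M/2 (t(J, M) = -((-5 - J) + (-5 - M))/2 = -(-10 - J - M)/2 = 5 + J/2 + M/2)
-728*(2 + t(1, 2))*(-3) = -728*(2 + (5 + (½)*1 + (½)*2))*(-3) = -728*(2 + (5 + ½ + 1))*(-3) = -728*(2 + 13/2)*(-3) = -6188*(-3) = -728*(-51/2) = 18564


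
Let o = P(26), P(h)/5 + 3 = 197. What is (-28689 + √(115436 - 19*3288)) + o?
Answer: -27719 + 2*√13241 ≈ -27489.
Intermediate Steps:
P(h) = 970 (P(h) = -15 + 5*197 = -15 + 985 = 970)
o = 970
(-28689 + √(115436 - 19*3288)) + o = (-28689 + √(115436 - 19*3288)) + 970 = (-28689 + √(115436 - 62472)) + 970 = (-28689 + √52964) + 970 = (-28689 + 2*√13241) + 970 = -27719 + 2*√13241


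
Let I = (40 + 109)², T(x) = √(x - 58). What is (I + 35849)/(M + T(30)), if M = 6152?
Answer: 89280900/9461783 - 29025*I*√7/9461783 ≈ 9.4359 - 0.0081161*I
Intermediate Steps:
T(x) = √(-58 + x)
I = 22201 (I = 149² = 22201)
(I + 35849)/(M + T(30)) = (22201 + 35849)/(6152 + √(-58 + 30)) = 58050/(6152 + √(-28)) = 58050/(6152 + 2*I*√7)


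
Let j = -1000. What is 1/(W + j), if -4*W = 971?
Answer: -4/4971 ≈ -0.00080467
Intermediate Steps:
W = -971/4 (W = -¼*971 = -971/4 ≈ -242.75)
1/(W + j) = 1/(-971/4 - 1000) = 1/(-4971/4) = -4/4971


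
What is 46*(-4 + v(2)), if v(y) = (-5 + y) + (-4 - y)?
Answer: -598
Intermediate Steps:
v(y) = -9
46*(-4 + v(2)) = 46*(-4 - 9) = 46*(-13) = -598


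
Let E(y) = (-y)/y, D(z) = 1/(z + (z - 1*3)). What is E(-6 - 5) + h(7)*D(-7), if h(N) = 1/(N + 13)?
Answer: -341/340 ≈ -1.0029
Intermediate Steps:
D(z) = 1/(-3 + 2*z) (D(z) = 1/(z + (z - 3)) = 1/(z + (-3 + z)) = 1/(-3 + 2*z))
E(y) = -1
h(N) = 1/(13 + N)
E(-6 - 5) + h(7)*D(-7) = -1 + 1/((13 + 7)*(-3 + 2*(-7))) = -1 + 1/(20*(-3 - 14)) = -1 + (1/20)/(-17) = -1 + (1/20)*(-1/17) = -1 - 1/340 = -341/340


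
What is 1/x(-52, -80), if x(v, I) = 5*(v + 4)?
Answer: -1/240 ≈ -0.0041667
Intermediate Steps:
x(v, I) = 20 + 5*v (x(v, I) = 5*(4 + v) = 20 + 5*v)
1/x(-52, -80) = 1/(20 + 5*(-52)) = 1/(20 - 260) = 1/(-240) = -1/240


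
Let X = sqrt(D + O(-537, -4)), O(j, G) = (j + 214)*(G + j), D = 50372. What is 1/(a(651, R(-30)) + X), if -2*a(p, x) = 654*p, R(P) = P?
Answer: -212877/45316392014 - sqrt(225115)/45316392014 ≈ -4.7080e-6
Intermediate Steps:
O(j, G) = (214 + j)*(G + j)
X = sqrt(225115) (X = sqrt(50372 + ((-537)**2 + 214*(-4) + 214*(-537) - 4*(-537))) = sqrt(50372 + (288369 - 856 - 114918 + 2148)) = sqrt(50372 + 174743) = sqrt(225115) ≈ 474.46)
a(p, x) = -327*p
1/(a(651, R(-30)) + X) = 1/(-327*651 + sqrt(225115)) = 1/(-212877 + sqrt(225115))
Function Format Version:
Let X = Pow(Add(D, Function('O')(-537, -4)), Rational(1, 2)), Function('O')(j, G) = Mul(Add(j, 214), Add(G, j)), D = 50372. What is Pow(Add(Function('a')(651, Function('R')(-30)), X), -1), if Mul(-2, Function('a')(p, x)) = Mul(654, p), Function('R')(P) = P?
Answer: Add(Rational(-212877, 45316392014), Mul(Rational(-1, 45316392014), Pow(225115, Rational(1, 2)))) ≈ -4.7080e-6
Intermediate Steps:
Function('O')(j, G) = Mul(Add(214, j), Add(G, j))
X = Pow(225115, Rational(1, 2)) (X = Pow(Add(50372, Add(Pow(-537, 2), Mul(214, -4), Mul(214, -537), Mul(-4, -537))), Rational(1, 2)) = Pow(Add(50372, Add(288369, -856, -114918, 2148)), Rational(1, 2)) = Pow(Add(50372, 174743), Rational(1, 2)) = Pow(225115, Rational(1, 2)) ≈ 474.46)
Function('a')(p, x) = Mul(-327, p) (Function('a')(p, x) = Mul(Rational(-1, 2), Mul(654, p)) = Mul(-327, p))
Pow(Add(Function('a')(651, Function('R')(-30)), X), -1) = Pow(Add(Mul(-327, 651), Pow(225115, Rational(1, 2))), -1) = Pow(Add(-212877, Pow(225115, Rational(1, 2))), -1)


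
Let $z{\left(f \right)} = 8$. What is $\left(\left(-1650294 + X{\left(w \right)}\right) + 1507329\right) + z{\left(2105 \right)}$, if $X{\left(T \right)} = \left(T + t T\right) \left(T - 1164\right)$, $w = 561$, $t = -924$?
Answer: $312092252$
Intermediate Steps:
$X{\left(T \right)} = - 923 T \left(-1164 + T\right)$ ($X{\left(T \right)} = \left(T - 924 T\right) \left(T - 1164\right) = - 923 T \left(-1164 + T\right)$)
$\left(\left(-1650294 + X{\left(w \right)}\right) + 1507329\right) + z{\left(2105 \right)} = \left(\left(-1650294 + 923 \cdot 561 \left(1164 - 561\right)\right) + 1507329\right) + 8 = \left(\left(-1650294 + 923 \cdot 561 \cdot 603\right) + 1507329\right) + 8 = \left(\left(-1650294 + 312235209\right) + 1507329\right) + 8 = \left(310584915 + 1507329\right) + 8 = 312092244 + 8 = 312092252$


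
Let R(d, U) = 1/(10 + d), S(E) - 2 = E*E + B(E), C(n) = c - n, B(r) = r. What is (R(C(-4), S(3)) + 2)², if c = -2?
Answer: 625/144 ≈ 4.3403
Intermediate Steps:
C(n) = -2 - n
S(E) = 2 + E + E² (S(E) = 2 + (E*E + E) = 2 + (E² + E) = 2 + (E + E²) = 2 + E + E²)
(R(C(-4), S(3)) + 2)² = (1/(10 + (-2 - 1*(-4))) + 2)² = (1/(10 + (-2 + 4)) + 2)² = (1/(10 + 2) + 2)² = (1/12 + 2)² = (25/12)² = 625/144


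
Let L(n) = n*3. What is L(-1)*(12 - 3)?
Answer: -27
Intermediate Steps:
L(n) = 3*n
L(-1)*(12 - 3) = (3*(-1))*(12 - 3) = -3*9 = -27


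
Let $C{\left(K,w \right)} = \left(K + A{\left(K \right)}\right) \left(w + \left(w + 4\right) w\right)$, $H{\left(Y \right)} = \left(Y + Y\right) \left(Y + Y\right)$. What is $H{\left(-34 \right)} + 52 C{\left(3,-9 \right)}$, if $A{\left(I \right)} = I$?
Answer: $15856$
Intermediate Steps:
$H{\left(Y \right)} = 4 Y^{2}$ ($H{\left(Y \right)} = 2 Y 2 Y = 4 Y^{2}$)
$C{\left(K,w \right)} = 2 K \left(w + w \left(4 + w\right)\right)$ ($C{\left(K,w \right)} = \left(K + K\right) \left(w + \left(w + 4\right) w\right) = 2 K \left(w + \left(4 + w\right) w\right) = 2 K \left(w + w \left(4 + w\right)\right)$)
$H{\left(-34 \right)} + 52 C{\left(3,-9 \right)} = 4 \left(-34\right)^{2} + 52 \cdot 2 \cdot 3 \left(-9\right) \left(5 - 9\right) = 4 \cdot 1156 + 52 \cdot 2 \cdot 3 \left(-9\right) \left(-4\right) = 4624 + 52 \cdot 216 = 4624 + 11232 = 15856$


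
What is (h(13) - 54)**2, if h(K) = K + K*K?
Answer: 16384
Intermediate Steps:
h(K) = K + K**2
(h(13) - 54)**2 = (13*(1 + 13) - 54)**2 = (13*14 - 54)**2 = (182 - 54)**2 = 128**2 = 16384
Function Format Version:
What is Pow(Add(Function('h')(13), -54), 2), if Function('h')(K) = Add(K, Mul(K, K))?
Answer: 16384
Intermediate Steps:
Function('h')(K) = Add(K, Pow(K, 2))
Pow(Add(Function('h')(13), -54), 2) = Pow(Add(Mul(13, Add(1, 13)), -54), 2) = Pow(Add(Mul(13, 14), -54), 2) = Pow(Add(182, -54), 2) = Pow(128, 2) = 16384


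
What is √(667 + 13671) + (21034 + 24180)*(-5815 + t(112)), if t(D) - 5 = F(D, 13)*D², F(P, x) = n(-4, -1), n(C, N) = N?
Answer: -829857756 + √14338 ≈ -8.2986e+8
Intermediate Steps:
F(P, x) = -1
t(D) = 5 - D²
√(667 + 13671) + (21034 + 24180)*(-5815 + t(112)) = √(667 + 13671) + (21034 + 24180)*(-5815 + (5 - 1*112²)) = √14338 + 45214*(-5815 + (5 - 1*12544)) = √14338 + 45214*(-5815 + (5 - 12544)) = √14338 + 45214*(-5815 - 12539) = √14338 + 45214*(-18354) = √14338 - 829857756 = -829857756 + √14338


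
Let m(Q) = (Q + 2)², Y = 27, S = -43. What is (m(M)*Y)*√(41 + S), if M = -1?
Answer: 27*I*√2 ≈ 38.184*I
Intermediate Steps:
m(Q) = (2 + Q)²
(m(M)*Y)*√(41 + S) = ((2 - 1)²*27)*√(41 - 43) = (1²*27)*√(-2) = (1*27)*(I*√2) = 27*(I*√2) = 27*I*√2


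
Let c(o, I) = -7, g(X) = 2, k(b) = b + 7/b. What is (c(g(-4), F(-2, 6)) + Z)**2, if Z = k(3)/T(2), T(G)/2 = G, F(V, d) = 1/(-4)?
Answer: 289/9 ≈ 32.111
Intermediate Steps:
F(V, d) = -1/4
T(G) = 2*G
Z = 4/3 (Z = (3 + 7/3)/((2*2)) = (3 + 7*(1/3))/4 = (3 + 7/3)*(1/4) = (16/3)*(1/4) = 4/3 ≈ 1.3333)
(c(g(-4), F(-2, 6)) + Z)**2 = (-7 + 4/3)**2 = (-17/3)**2 = 289/9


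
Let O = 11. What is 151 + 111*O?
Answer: 1372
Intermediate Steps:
151 + 111*O = 151 + 111*11 = 151 + 1221 = 1372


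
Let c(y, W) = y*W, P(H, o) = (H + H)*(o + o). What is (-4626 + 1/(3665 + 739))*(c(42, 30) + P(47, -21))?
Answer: 4563530272/367 ≈ 1.2435e+7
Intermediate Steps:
P(H, o) = 4*H*o (P(H, o) = (2*H)*(2*o) = 4*H*o)
c(y, W) = W*y
(-4626 + 1/(3665 + 739))*(c(42, 30) + P(47, -21)) = (-4626 + 1/(3665 + 739))*(30*42 + 4*47*(-21)) = (-4626 + 1/4404)*(1260 - 3948) = (-4626 + 1/4404)*(-2688) = -20372903/4404*(-2688) = 4563530272/367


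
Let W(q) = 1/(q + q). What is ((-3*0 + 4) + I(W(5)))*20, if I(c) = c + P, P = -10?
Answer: -118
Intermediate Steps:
W(q) = 1/(2*q)
I(c) = -10 + c (I(c) = c - 10 = -10 + c)
((-3*0 + 4) + I(W(5)))*20 = ((-3*0 + 4) + (-10 + (½)/5))*20 = ((0 + 4) + (-10 + (½)*(⅕)))*20 = (4 + (-10 + ⅒))*20 = (4 - 99/10)*20 = -59/10*20 = -118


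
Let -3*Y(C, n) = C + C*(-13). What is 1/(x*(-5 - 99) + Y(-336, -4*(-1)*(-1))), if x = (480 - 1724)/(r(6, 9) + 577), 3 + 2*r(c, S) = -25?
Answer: -563/627296 ≈ -0.00089750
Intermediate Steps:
r(c, S) = -14 (r(c, S) = -3/2 + (½)*(-25) = -3/2 - 25/2 = -14)
Y(C, n) = 4*C (Y(C, n) = -(C + C*(-13))/3 = -(C - 13*C)/3 = -(-4)*C = 4*C)
x = -1244/563 (x = (480 - 1724)/(-14 + 577) = -1244/563 ≈ -2.2096)
1/(x*(-5 - 99) + Y(-336, -4*(-1)*(-1))) = 1/(-1244*(-5 - 99)/563 + 4*(-336)) = 1/(-1244/563*(-104) - 1344) = 1/(129376/563 - 1344) = 1/(-627296/563) = -563/627296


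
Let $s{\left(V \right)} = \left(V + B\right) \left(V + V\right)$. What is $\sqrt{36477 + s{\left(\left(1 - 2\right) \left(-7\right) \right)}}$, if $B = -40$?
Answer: $49 \sqrt{15} \approx 189.78$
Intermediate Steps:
$s{\left(V \right)} = 2 V \left(-40 + V\right)$ ($s{\left(V \right)} = \left(V - 40\right) \left(V + V\right) = \left(-40 + V\right) 2 V = 2 V \left(-40 + V\right)$)
$\sqrt{36477 + s{\left(\left(1 - 2\right) \left(-7\right) \right)}} = \sqrt{36477 + 2 \left(1 - 2\right) \left(-7\right) \left(-40 + \left(1 - 2\right) \left(-7\right)\right)} = \sqrt{36477 + 2 \left(\left(-1\right) \left(-7\right)\right) \left(-40 - -7\right)} = \sqrt{36477 + 2 \cdot 7 \left(-40 + 7\right)} = \sqrt{36477 + 2 \cdot 7 \left(-33\right)} = \sqrt{36477 - 462} = \sqrt{36015} = 49 \sqrt{15}$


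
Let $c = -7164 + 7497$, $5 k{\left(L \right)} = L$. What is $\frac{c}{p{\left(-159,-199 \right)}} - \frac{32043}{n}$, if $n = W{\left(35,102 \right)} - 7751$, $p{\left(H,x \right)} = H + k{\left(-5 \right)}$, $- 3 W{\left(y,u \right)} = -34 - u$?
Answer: $\frac{7682679}{3698720} \approx 2.0771$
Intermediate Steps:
$W{\left(y,u \right)} = \frac{34}{3} + \frac{u}{3}$ ($W{\left(y,u \right)} = - \frac{-34 - u}{3} = \frac{34}{3} + \frac{u}{3}$)
$k{\left(L \right)} = \frac{L}{5}$
$c = 333$
$p{\left(H,x \right)} = -1 + H$ ($p{\left(H,x \right)} = H + \frac{1}{5} \left(-5\right) = H - 1 = -1 + H$)
$n = - \frac{23117}{3}$ ($n = \left(\frac{34}{3} + \frac{1}{3} \cdot 102\right) - 7751 = \left(\frac{34}{3} + 34\right) - 7751 = \frac{136}{3} - 7751 = - \frac{23117}{3} \approx -7705.7$)
$\frac{c}{p{\left(-159,-199 \right)}} - \frac{32043}{n} = \frac{333}{-1 - 159} - \frac{32043}{- \frac{23117}{3}} = \frac{333}{-160} - - \frac{96129}{23117} = 333 \left(- \frac{1}{160}\right) + \frac{96129}{23117} = - \frac{333}{160} + \frac{96129}{23117} = \frac{7682679}{3698720}$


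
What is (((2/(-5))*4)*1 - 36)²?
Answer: 35344/25 ≈ 1413.8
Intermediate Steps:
(((2/(-5))*4)*1 - 36)² = (((2*(-⅕))*4)*1 - 36)² = (-⅖*4*1 - 36)² = (-8/5*1 - 36)² = (-8/5 - 36)² = (-188/5)² = 35344/25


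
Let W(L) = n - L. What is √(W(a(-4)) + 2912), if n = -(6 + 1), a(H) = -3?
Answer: 2*√727 ≈ 53.926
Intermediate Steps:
n = -7 (n = -1*7 = -7)
W(L) = -7 - L
√(W(a(-4)) + 2912) = √((-7 - 1*(-3)) + 2912) = √((-7 + 3) + 2912) = √(-4 + 2912) = √2908 = 2*√727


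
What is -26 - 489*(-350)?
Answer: 171124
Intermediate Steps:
-26 - 489*(-350) = -26 + 171150 = 171124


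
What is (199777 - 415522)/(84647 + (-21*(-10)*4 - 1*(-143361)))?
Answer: -215745/228848 ≈ -0.94274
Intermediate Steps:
(199777 - 415522)/(84647 + (-21*(-10)*4 - 1*(-143361))) = -215745/(84647 + (210*4 + 143361)) = -215745/(84647 + (840 + 143361)) = -215745/(84647 + 144201) = -215745/228848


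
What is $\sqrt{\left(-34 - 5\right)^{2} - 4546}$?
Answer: $55 i \approx 55.0 i$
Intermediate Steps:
$\sqrt{\left(-34 - 5\right)^{2} - 4546} = \sqrt{\left(-39\right)^{2} - 4546} = \sqrt{1521 - 4546} = \sqrt{-3025} = 55 i$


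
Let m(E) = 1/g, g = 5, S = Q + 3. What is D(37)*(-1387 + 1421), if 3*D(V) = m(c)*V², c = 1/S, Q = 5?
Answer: 46546/15 ≈ 3103.1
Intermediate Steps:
S = 8 (S = 5 + 3 = 8)
c = ⅛ (c = 1/8 = ⅛ ≈ 0.12500)
m(E) = ⅕ (m(E) = 1/5 = ⅕)
D(V) = V²/15 (D(V) = (V²/5)/3 = V²/15)
D(37)*(-1387 + 1421) = ((1/15)*37²)*(-1387 + 1421) = ((1/15)*1369)*34 = (1369/15)*34 = 46546/15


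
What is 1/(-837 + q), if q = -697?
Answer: -1/1534 ≈ -0.00065189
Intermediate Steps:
1/(-837 + q) = 1/(-837 - 697) = 1/(-1534) = -1/1534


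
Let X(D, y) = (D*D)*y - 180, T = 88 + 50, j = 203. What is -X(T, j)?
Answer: -3865752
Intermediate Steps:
T = 138
X(D, y) = -180 + y*D**2 (X(D, y) = D**2*y - 180 = y*D**2 - 180 = -180 + y*D**2)
-X(T, j) = -(-180 + 203*138**2) = -(-180 + 203*19044) = -(-180 + 3865932) = -1*3865752 = -3865752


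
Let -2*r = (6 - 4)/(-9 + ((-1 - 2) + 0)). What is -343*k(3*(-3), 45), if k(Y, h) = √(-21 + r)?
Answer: -343*I*√753/6 ≈ -1568.7*I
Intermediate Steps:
r = 1/12 (r = -(6 - 4)/(2*(-9 + ((-1 - 2) + 0))) = -1/(-9 + (-3 + 0)) = -1/(-9 - 3) = -1/(-12) = -(-1)/12 = -½*(-⅙) = 1/12 ≈ 0.083333)
k(Y, h) = I*√753/6 (k(Y, h) = √(-21 + 1/12) = √(-251/12) = I*√753/6)
-343*k(3*(-3), 45) = -343*I*√753/6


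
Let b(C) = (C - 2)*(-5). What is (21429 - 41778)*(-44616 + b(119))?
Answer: 919795149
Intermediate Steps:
b(C) = 10 - 5*C (b(C) = (-2 + C)*(-5) = 10 - 5*C)
(21429 - 41778)*(-44616 + b(119)) = (21429 - 41778)*(-44616 + (10 - 5*119)) = -20349*(-44616 + (10 - 595)) = -20349*(-44616 - 585) = -20349*(-45201) = 919795149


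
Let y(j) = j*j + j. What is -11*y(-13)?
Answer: -1716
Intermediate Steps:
y(j) = j + j² (y(j) = j² + j = j + j²)
-11*y(-13) = -(-143)*(1 - 13) = -(-143)*(-12) = -11*156 = -1716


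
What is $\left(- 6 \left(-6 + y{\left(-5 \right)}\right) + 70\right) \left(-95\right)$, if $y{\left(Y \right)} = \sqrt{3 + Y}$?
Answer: $-10070 + 570 i \sqrt{2} \approx -10070.0 + 806.1 i$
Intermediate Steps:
$\left(- 6 \left(-6 + y{\left(-5 \right)}\right) + 70\right) \left(-95\right) = \left(- 6 \left(-6 + \sqrt{3 - 5}\right) + 70\right) \left(-95\right) = \left(- 6 \left(-6 + \sqrt{-2}\right) + 70\right) \left(-95\right) = \left(- 6 \left(-6 + i \sqrt{2}\right) + 70\right) \left(-95\right) = \left(\left(36 - 6 i \sqrt{2}\right) + 70\right) \left(-95\right) = \left(106 - 6 i \sqrt{2}\right) \left(-95\right) = -10070 + 570 i \sqrt{2}$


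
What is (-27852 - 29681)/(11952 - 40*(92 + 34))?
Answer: -57533/6912 ≈ -8.3236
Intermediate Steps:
(-27852 - 29681)/(11952 - 40*(92 + 34)) = -57533/(11952 - 40*126) = -57533/(11952 - 5040) = -57533/6912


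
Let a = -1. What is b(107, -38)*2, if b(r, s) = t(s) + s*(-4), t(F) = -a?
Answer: 306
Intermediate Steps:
t(F) = 1 (t(F) = -1*(-1) = 1)
b(r, s) = 1 - 4*s (b(r, s) = 1 + s*(-4) = 1 - 4*s)
b(107, -38)*2 = (1 - 4*(-38))*2 = (1 + 152)*2 = 153*2 = 306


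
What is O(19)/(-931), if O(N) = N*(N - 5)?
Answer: -2/7 ≈ -0.28571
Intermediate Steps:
O(N) = N*(-5 + N)
O(19)/(-931) = (19*(-5 + 19))/(-931) = (19*14)*(-1/931) = 266*(-1/931) = -2/7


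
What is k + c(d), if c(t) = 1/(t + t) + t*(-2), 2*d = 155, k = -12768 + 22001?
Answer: 1407091/155 ≈ 9078.0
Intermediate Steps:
k = 9233
d = 155/2 (d = (½)*155 = 155/2 ≈ 77.500)
c(t) = 1/(2*t) - 2*t
k + c(d) = 9233 + (1/(2*(155/2)) - 2*155/2) = 9233 + ((½)*(2/155) - 155) = 9233 + (1/155 - 155) = 9233 - 24024/155 = 1407091/155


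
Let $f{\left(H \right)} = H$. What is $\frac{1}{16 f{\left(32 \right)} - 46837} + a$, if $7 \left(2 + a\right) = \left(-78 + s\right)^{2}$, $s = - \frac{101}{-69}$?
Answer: $\frac{1288868338448}{1543873275} \approx 834.83$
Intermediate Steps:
$s = \frac{101}{69}$ ($s = \left(-101\right) \left(- \frac{1}{69}\right) = \frac{101}{69} \approx 1.4638$)
$a = \frac{27822307}{33327}$ ($a = -2 + \frac{\left(-78 + \frac{101}{69}\right)^{2}}{7} = -2 + \frac{\left(- \frac{5281}{69}\right)^{2}}{7} = -2 + \frac{1}{7} \cdot \frac{27888961}{4761} = -2 + \frac{27888961}{33327} = \frac{27822307}{33327} \approx 834.83$)
$\frac{1}{16 f{\left(32 \right)} - 46837} + a = \frac{1}{16 \cdot 32 - 46837} + \frac{27822307}{33327} = \frac{1}{512 - 46837} + \frac{27822307}{33327} = \frac{1}{-46325} + \frac{27822307}{33327} = - \frac{1}{46325} + \frac{27822307}{33327} = \frac{1288868338448}{1543873275}$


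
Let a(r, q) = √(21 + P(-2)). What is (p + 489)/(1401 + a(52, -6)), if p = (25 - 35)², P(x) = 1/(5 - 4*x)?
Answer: 10727457/25516139 - 589*√3562/25516139 ≈ 0.41904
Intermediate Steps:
p = 100 (p = (-10)² = 100)
a(r, q) = √3562/13 (a(r, q) = √(21 - 1/(-5 + 4*(-2))) = √(21 - 1/(-5 - 8)) = √(21 - 1/(-13)) = √(21 - 1*(-1/13)) = √(21 + 1/13) = √(274/13) = √3562/13)
(p + 489)/(1401 + a(52, -6)) = (100 + 489)/(1401 + √3562/13) = 589/(1401 + √3562/13)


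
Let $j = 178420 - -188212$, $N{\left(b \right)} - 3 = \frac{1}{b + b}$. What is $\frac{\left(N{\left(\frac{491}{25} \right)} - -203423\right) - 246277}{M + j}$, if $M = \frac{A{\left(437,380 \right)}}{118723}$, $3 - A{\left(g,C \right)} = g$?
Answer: $- \frac{4995823118011}{42744152792964} \approx -0.11688$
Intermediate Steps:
$N{\left(b \right)} = 3 + \frac{1}{2 b}$ ($N{\left(b \right)} = 3 + \frac{1}{b + b} = 3 + \frac{1}{2 b}$)
$j = 366632$ ($j = 178420 + 188212 = 366632$)
$A{\left(g,C \right)} = 3 - g$
$M = - \frac{434}{118723}$ ($M = \frac{3 - 437}{118723} = \left(3 - 437\right) \frac{1}{118723} = \left(-434\right) \frac{1}{118723} = - \frac{434}{118723} \approx -0.0036556$)
$\frac{\left(N{\left(\frac{491}{25} \right)} - -203423\right) - 246277}{M + j} = \frac{\left(\left(3 + \frac{1}{2 \cdot \frac{491}{25}}\right) - -203423\right) - 246277}{- \frac{434}{118723} + 366632} = \frac{\left(\left(3 + \frac{1}{2 \cdot 491 \cdot \frac{1}{25}}\right) + 203423\right) - 246277}{\frac{43527650502}{118723}} = \left(\left(\left(3 + \frac{1}{2 \cdot \frac{491}{25}}\right) + 203423\right) - 246277\right) \frac{118723}{43527650502} = \left(\left(\left(3 + \frac{1}{2} \cdot \frac{25}{491}\right) + 203423\right) - 246277\right) \frac{118723}{43527650502} = \left(\left(\left(3 + \frac{25}{982}\right) + 203423\right) - 246277\right) \frac{118723}{43527650502} = \left(\left(\frac{2971}{982} + 203423\right) - 246277\right) \frac{118723}{43527650502} = \left(\frac{199764357}{982} - 246277\right) \frac{118723}{43527650502} = \left(- \frac{42079657}{982}\right) \frac{118723}{43527650502} = - \frac{4995823118011}{42744152792964}$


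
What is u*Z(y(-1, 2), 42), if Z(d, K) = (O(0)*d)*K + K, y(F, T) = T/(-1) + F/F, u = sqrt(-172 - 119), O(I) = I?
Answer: 42*I*sqrt(291) ≈ 716.47*I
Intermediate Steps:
u = I*sqrt(291) (u = sqrt(-291) = I*sqrt(291) ≈ 17.059*I)
y(F, T) = 1 - T (y(F, T) = T*(-1) + 1 = -T + 1 = 1 - T)
Z(d, K) = K (Z(d, K) = (0*d)*K + K = 0*K + K = 0 + K = K)
u*Z(y(-1, 2), 42) = (I*sqrt(291))*42 = 42*I*sqrt(291)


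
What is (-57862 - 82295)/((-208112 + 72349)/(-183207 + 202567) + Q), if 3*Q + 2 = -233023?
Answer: 904479840/501307921 ≈ 1.8042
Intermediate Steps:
Q = -77675 (Q = -⅔ + (⅓)*(-233023) = -⅔ - 233023/3 = -77675)
(-57862 - 82295)/((-208112 + 72349)/(-183207 + 202567) + Q) = (-57862 - 82295)/((-208112 + 72349)/(-183207 + 202567) - 77675) = -140157/(-135763/19360 - 77675) = -140157/(-1503923763/19360) = -140157*(-19360/1503923763) = 904479840/501307921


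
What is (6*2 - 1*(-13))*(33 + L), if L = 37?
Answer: 1750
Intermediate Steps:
(6*2 - 1*(-13))*(33 + L) = (6*2 - 1*(-13))*(33 + 37) = (12 + 13)*70 = 25*70 = 1750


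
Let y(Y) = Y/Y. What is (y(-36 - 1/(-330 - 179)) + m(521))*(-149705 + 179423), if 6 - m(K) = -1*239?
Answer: 7310628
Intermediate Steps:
m(K) = 245 (m(K) = 6 - (-1)*239 = 6 - 1*(-239) = 6 + 239 = 245)
y(Y) = 1
(y(-36 - 1/(-330 - 179)) + m(521))*(-149705 + 179423) = (1 + 245)*(-149705 + 179423) = 246*29718 = 7310628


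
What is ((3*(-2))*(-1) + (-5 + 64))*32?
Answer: 2080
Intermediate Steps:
((3*(-2))*(-1) + (-5 + 64))*32 = (-6*(-1) + 59)*32 = (6 + 59)*32 = 65*32 = 2080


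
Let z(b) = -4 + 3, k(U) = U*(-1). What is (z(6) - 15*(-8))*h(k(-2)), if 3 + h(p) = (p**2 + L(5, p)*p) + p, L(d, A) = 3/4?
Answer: 1071/2 ≈ 535.50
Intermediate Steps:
L(d, A) = 3/4 (L(d, A) = 3*(1/4) = 3/4)
k(U) = -U
z(b) = -1
h(p) = -3 + p**2 + 7*p/4 (h(p) = -3 + ((p**2 + 3*p/4) + p) = -3 + (p**2 + 7*p/4) = -3 + p**2 + 7*p/4)
(z(6) - 15*(-8))*h(k(-2)) = (-1 - 15*(-8))*(-3 + (-1*(-2))**2 + 7*(-1*(-2))/4) = (-1 + 120)*(-3 + 2**2 + (7/4)*2) = 119*(-3 + 4 + 7/2) = 119*(9/2) = 1071/2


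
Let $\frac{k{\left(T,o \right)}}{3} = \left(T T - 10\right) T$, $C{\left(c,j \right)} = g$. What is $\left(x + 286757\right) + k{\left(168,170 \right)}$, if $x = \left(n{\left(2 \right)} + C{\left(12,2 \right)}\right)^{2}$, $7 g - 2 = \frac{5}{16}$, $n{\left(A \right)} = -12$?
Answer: $\frac{181972661721}{12544} \approx 1.4507 \cdot 10^{7}$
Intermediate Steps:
$g = \frac{37}{112}$ ($g = \frac{2}{7} + \frac{5 \cdot \frac{1}{16}}{7} = \frac{2}{7} + \frac{1}{7} \cdot \frac{5}{16} = \frac{2}{7} + \frac{5}{112} = \frac{37}{112} \approx 0.33036$)
$C{\left(c,j \right)} = \frac{37}{112}$
$k{\left(T,o \right)} = 3 T \left(-10 + T^{2}\right)$ ($k{\left(T,o \right)} = 3 \left(T T - 10\right) T = 3 \left(T^{2} - 10\right) T = 3 \left(-10 + T^{2}\right) T = 3 T \left(-10 + T^{2}\right)$)
$x = \frac{1708249}{12544}$ ($x = \left(-12 + \frac{37}{112}\right)^{2} = \left(- \frac{1307}{112}\right)^{2} = \frac{1708249}{12544} \approx 136.18$)
$\left(x + 286757\right) + k{\left(168,170 \right)} = \left(\frac{1708249}{12544} + 286757\right) + 3 \cdot 168 \left(-10 + 168^{2}\right) = \frac{3598788057}{12544} + 3 \cdot 168 \left(-10 + 28224\right) = \frac{3598788057}{12544} + 3 \cdot 168 \cdot 28214 = \frac{3598788057}{12544} + 14219856 = \frac{181972661721}{12544}$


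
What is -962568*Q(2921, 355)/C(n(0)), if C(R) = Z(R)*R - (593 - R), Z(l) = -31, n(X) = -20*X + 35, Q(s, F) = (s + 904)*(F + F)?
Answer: 2614094046000/1643 ≈ 1.5911e+9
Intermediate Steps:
Q(s, F) = 2*F*(904 + s) (Q(s, F) = (904 + s)*(2*F) = 2*F*(904 + s))
n(X) = 35 - 20*X
C(R) = -593 - 30*R (C(R) = -31*R - (593 - R) = -31*R + (-593 + R) = -593 - 30*R)
-962568*Q(2921, 355)/C(n(0)) = -962568*710*(904 + 2921)/(-593 - 30*(35 - 20*0)) = -962568*2715750/(-593 - 30*(35 + 0)) = -962568*2715750/(-593 - 30*35) = -962568*2715750/(-593 - 1050) = -962568/((-1643*1/2715750)) = -962568/(-1643/2715750) = -962568*(-2715750/1643) = 2614094046000/1643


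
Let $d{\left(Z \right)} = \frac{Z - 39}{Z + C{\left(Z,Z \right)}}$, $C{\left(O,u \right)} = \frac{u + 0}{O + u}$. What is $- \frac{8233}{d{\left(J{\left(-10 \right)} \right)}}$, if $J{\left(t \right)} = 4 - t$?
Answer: $\frac{238757}{50} \approx 4775.1$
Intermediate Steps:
$C{\left(O,u \right)} = \frac{u}{O + u}$
$d{\left(Z \right)} = \frac{-39 + Z}{\frac{1}{2} + Z}$ ($d{\left(Z \right)} = \frac{Z - 39}{Z + \frac{Z}{Z + Z}} = \frac{-39 + Z}{Z + \frac{Z}{2 Z}} = \frac{-39 + Z}{Z + Z \frac{1}{2 Z}} = \frac{-39 + Z}{Z + \frac{1}{2}} = \frac{-39 + Z}{\frac{1}{2} + Z}$)
$- \frac{8233}{d{\left(J{\left(-10 \right)} \right)}} = - \frac{8233}{2 \frac{1}{1 + 2 \left(4 - -10\right)} \left(-39 + \left(4 - -10\right)\right)} = - \frac{8233}{2 \frac{1}{1 + 2 \left(4 + 10\right)} \left(-39 + \left(4 + 10\right)\right)} = - \frac{8233}{2 \frac{1}{1 + 2 \cdot 14} \left(-39 + 14\right)} = - \frac{8233}{2 \frac{1}{1 + 28} \left(-25\right)} = - \frac{8233}{2 \cdot \frac{1}{29} \left(-25\right)} = - \frac{8233}{- \frac{50}{29}} = \left(-8233\right) \left(- \frac{29}{50}\right) = \frac{238757}{50}$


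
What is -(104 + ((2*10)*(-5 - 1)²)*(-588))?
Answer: 423256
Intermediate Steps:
-(104 + ((2*10)*(-5 - 1)²)*(-588)) = -(104 + (20*(-6)²)*(-588)) = -(104 + (20*36)*(-588)) = -(104 + 720*(-588)) = -(104 - 423360) = -1*(-423256) = 423256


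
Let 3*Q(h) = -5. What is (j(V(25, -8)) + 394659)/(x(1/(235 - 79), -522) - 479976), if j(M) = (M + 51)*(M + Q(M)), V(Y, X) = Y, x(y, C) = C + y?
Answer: -61843444/74957687 ≈ -0.82504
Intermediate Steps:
Q(h) = -5/3 (Q(h) = (⅓)*(-5) = -5/3)
j(M) = (51 + M)*(-5/3 + M) (j(M) = (M + 51)*(M - 5/3) = (51 + M)*(-5/3 + M))
(j(V(25, -8)) + 394659)/(x(1/(235 - 79), -522) - 479976) = ((-85 + 25² + (148/3)*25) + 394659)/((-522 + 1/(235 - 79)) - 479976) = ((-85 + 625 + 3700/3) + 394659)/((-522 + 1/156) - 479976) = (5320/3 + 394659)/((-522 + 1/156) - 479976) = 1189297/(3*(-81431/156 - 479976)) = 1189297/(3*(-74957687/156)) = (1189297/3)*(-156/74957687) = -61843444/74957687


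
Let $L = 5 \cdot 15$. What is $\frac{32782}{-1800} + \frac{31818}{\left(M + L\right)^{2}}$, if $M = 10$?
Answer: $- \frac{3591551}{260100} \approx -13.808$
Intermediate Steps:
$L = 75$
$\frac{32782}{-1800} + \frac{31818}{\left(M + L\right)^{2}} = \frac{32782}{-1800} + \frac{31818}{\left(10 + 75\right)^{2}} = 32782 \left(- \frac{1}{1800}\right) + \frac{31818}{85^{2}} = - \frac{16391}{900} + \frac{31818}{7225} = - \frac{3591551}{260100}$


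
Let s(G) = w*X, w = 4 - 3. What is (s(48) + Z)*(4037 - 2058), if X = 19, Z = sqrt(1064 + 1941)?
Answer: 37601 + 1979*sqrt(3005) ≈ 1.4609e+5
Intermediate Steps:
w = 1
Z = sqrt(3005) ≈ 54.818
s(G) = 19 (s(G) = 1*19 = 19)
(s(48) + Z)*(4037 - 2058) = (19 + sqrt(3005))*(4037 - 2058) = (19 + sqrt(3005))*1979 = 37601 + 1979*sqrt(3005)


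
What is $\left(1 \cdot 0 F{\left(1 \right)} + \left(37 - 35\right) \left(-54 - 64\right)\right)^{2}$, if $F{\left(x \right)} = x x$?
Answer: $55696$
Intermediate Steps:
$F{\left(x \right)} = x^{2}$
$\left(1 \cdot 0 F{\left(1 \right)} + \left(37 - 35\right) \left(-54 - 64\right)\right)^{2} = \left(1 \cdot 0 \cdot 1^{2} + \left(37 - 35\right) \left(-54 - 64\right)\right)^{2} = \left(0 \cdot 1 + 2 \left(-118\right)\right)^{2} = \left(0 - 236\right)^{2} = \left(-236\right)^{2} = 55696$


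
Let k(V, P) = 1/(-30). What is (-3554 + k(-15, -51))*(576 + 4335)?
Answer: -174538577/10 ≈ -1.7454e+7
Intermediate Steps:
k(V, P) = -1/30
(-3554 + k(-15, -51))*(576 + 4335) = (-3554 - 1/30)*(576 + 4335) = -106621/30*4911 = -174538577/10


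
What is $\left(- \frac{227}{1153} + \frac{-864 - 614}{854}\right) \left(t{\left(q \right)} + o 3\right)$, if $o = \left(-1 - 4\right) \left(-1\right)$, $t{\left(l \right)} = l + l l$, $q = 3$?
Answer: $- \frac{25622892}{492331} \approx -52.044$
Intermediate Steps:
$t{\left(l \right)} = l + l^{2}$
$o = 5$ ($o = \left(-5\right) \left(-1\right) = 5$)
$\left(- \frac{227}{1153} + \frac{-864 - 614}{854}\right) \left(t{\left(q \right)} + o 3\right) = \left(- \frac{227}{1153} + \frac{-864 - 614}{854}\right) \left(3 \left(1 + 3\right) + 5 \cdot 3\right) = \left(\left(-227\right) \frac{1}{1153} + \left(-864 - 614\right) \frac{1}{854}\right) \left(3 \cdot 4 + 15\right) = \left(- \frac{227}{1153} - \frac{739}{427}\right) \left(12 + 15\right) = \left(- \frac{227}{1153} - \frac{739}{427}\right) 27 = \left(- \frac{948996}{492331}\right) 27 = - \frac{25622892}{492331}$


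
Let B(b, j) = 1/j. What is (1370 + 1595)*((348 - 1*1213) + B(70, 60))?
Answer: -30776107/12 ≈ -2.5647e+6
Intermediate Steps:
(1370 + 1595)*((348 - 1*1213) + B(70, 60)) = (1370 + 1595)*((348 - 1*1213) + 1/60) = 2965*((348 - 1213) + 1/60) = 2965*(-865 + 1/60) = 2965*(-51899/60) = -30776107/12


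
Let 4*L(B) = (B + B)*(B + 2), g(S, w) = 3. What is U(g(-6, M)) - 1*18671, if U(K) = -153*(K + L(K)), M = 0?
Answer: -40555/2 ≈ -20278.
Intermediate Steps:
L(B) = B*(2 + B)/2 (L(B) = ((B + B)*(B + 2))/4 = ((2*B)*(2 + B))/4 = (2*B*(2 + B))/4 = B*(2 + B)/2)
U(K) = -153*K - 153*K*(2 + K)/2 (U(K) = -153*(K + K*(2 + K)/2) = -153*K - 153*K*(2 + K)/2)
U(g(-6, M)) - 1*18671 = (153/2)*3*(-4 - 1*3) - 1*18671 = (153/2)*3*(-4 - 3) - 18671 = (153/2)*3*(-7) - 18671 = -3213/2 - 18671 = -40555/2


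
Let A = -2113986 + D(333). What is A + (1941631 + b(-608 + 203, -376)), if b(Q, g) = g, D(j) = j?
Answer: -172398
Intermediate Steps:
A = -2113653 (A = -2113986 + 333 = -2113653)
A + (1941631 + b(-608 + 203, -376)) = -2113653 + (1941631 - 376) = -2113653 + 1941255 = -172398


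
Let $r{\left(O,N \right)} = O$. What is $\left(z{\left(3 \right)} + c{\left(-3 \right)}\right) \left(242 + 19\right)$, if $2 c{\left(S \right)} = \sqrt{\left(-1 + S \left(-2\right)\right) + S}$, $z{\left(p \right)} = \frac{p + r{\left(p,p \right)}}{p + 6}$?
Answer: $174 + \frac{261 \sqrt{2}}{2} \approx 358.55$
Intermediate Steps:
$z{\left(p \right)} = \frac{2 p}{6 + p}$ ($z{\left(p \right)} = \frac{p + p}{p + 6} = \frac{2 p}{6 + p}$)
$c{\left(S \right)} = \frac{\sqrt{-1 - S}}{2}$ ($c{\left(S \right)} = \frac{\sqrt{\left(-1 + S \left(-2\right)\right) + S}}{2} = \frac{\sqrt{\left(-1 - 2 S\right) + S}}{2} = \frac{\sqrt{-1 - S}}{2}$)
$\left(z{\left(3 \right)} + c{\left(-3 \right)}\right) \left(242 + 19\right) = \left(2 \cdot 3 \frac{1}{6 + 3} + \frac{\sqrt{-1 - -3}}{2}\right) \left(242 + 19\right) = \left(2 \cdot 3 \cdot \frac{1}{9} + \frac{\sqrt{-1 + 3}}{2}\right) 261 = \left(2 \cdot 3 \cdot \frac{1}{9} + \frac{\sqrt{2}}{2}\right) 261 = \left(\frac{2}{3} + \frac{\sqrt{2}}{2}\right) 261 = 174 + \frac{261 \sqrt{2}}{2}$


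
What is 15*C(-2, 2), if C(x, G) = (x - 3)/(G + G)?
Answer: -75/4 ≈ -18.750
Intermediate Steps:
C(x, G) = (-3 + x)/(2*G) (C(x, G) = (-3 + x)/((2*G)) = (-3 + x)*(1/(2*G)) = (-3 + x)/(2*G))
15*C(-2, 2) = 15*((½)*(-3 - 2)/2) = 15*((½)*(½)*(-5)) = 15*(-5/4) = -75/4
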